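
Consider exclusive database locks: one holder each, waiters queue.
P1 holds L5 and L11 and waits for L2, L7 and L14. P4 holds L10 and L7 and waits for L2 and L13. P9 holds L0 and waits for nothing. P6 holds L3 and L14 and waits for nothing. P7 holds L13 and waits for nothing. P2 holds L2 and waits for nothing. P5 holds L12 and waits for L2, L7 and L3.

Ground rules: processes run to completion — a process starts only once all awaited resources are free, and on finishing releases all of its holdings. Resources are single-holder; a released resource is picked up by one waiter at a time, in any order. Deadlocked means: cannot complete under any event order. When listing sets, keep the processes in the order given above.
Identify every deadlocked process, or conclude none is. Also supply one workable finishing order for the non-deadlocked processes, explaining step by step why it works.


Nothing here is deadlocked.
Key observation: although several processes wait, no cycle exists — each chain bottoms out at a free runner.
A valid finishing order for the others: P6, P9, P2, P7, P4, P1, P5.
Check, step by step:
  run P6 (it waits on nothing); releases L3 and L14
  run P9 (it waits on nothing); releases L0
  run P2 (it waits on nothing); releases L2
  run P7 (it waits on nothing); releases L13
  P4 waits on L2 and L13 — all released -> runs and releases L10 and L7
  P1 waits on L2, L7 and L14 — all released -> runs and releases L5 and L11
  P5 waits on L2, L7 and L3 — all released -> runs and releases L12


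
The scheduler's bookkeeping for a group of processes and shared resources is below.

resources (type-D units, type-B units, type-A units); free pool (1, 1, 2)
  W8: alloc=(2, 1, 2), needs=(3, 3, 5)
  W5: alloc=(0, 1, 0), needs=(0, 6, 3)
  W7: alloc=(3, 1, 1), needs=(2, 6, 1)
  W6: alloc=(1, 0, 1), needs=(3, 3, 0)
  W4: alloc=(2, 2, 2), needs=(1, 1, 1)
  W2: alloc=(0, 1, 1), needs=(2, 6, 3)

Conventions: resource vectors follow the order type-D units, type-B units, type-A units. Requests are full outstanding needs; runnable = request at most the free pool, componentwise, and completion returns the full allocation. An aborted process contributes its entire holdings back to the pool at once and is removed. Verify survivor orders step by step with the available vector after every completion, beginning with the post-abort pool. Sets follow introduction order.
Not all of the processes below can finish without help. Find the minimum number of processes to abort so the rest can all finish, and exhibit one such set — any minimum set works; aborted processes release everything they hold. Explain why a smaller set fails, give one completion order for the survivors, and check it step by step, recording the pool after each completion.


Abort W7 and W2.
Key observation: W5 could never have finished before the abort; with (3, 2, 2) returned by W7 and W2, it fits at step 4.
No one abort is enough; case by case: W8 alone leaves W5 blocked (short on type-B units); W5 alone leaves W7 blocked (short on type-B units); W7 alone leaves W5 blocked (short on type-B units); W6 alone leaves W5 blocked (short on type-B units); W4 alone leaves W5 blocked (short on type-B units); W2 alone leaves W5 blocked (short on type-B units).
Survivors finish in the order: W4, W8, W6, W5. Check, step by step (pool after the aborts first):
  pool = (4, 3, 4)
  W4 needs (1, 1, 1) <= (4, 3, 4) -> finishes; pool += (2, 2, 2) = (6, 5, 6)
  W8 needs (3, 3, 5) <= (6, 5, 6) -> finishes; pool += (2, 1, 2) = (8, 6, 8)
  W6 needs (3, 3, 0) <= (8, 6, 8) -> finishes; pool += (1, 0, 1) = (9, 6, 9)
  W5 needs (0, 6, 3) <= (9, 6, 9) -> finishes; pool += (0, 1, 0) = (9, 7, 9)


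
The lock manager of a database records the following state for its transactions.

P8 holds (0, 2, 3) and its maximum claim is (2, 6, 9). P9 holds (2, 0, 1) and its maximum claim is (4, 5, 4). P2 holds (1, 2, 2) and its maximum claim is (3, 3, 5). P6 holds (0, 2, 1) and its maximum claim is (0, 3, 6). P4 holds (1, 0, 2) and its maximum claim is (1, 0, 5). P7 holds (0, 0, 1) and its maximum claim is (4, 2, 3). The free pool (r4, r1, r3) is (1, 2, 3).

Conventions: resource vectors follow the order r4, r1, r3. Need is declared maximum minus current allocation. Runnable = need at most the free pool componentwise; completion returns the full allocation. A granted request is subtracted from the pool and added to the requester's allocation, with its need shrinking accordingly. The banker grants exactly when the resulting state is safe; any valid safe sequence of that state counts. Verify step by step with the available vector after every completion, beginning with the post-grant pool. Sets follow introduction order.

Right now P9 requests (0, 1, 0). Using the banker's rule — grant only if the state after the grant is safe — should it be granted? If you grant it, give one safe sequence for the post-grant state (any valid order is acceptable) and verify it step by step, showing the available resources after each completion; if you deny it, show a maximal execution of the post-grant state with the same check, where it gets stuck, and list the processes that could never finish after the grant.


GRANT — the state after the grant stays safe, e.g. via P4, P2, P6, P9, P8, P7.
Key observation: post-grant, (1, 1, 3) remains, and an order beginning with P4 completes everyone.
Verifying the post-grant state step by step:
  pool = (1, 1, 3)
  P4: need (0, 0, 3) fits (1, 1, 3); releases (1, 0, 2), pool now (2, 1, 5)
  P2: need (2, 1, 3) fits (2, 1, 5); releases (1, 2, 2), pool now (3, 3, 7)
  P6: need (0, 1, 5) fits (3, 3, 7); releases (0, 2, 1), pool now (3, 5, 8)
  P9: need (2, 4, 3) fits (3, 5, 8); releases (2, 1, 1), pool now (5, 6, 9)
  P8: need (2, 4, 6) fits (5, 6, 9); releases (0, 2, 3), pool now (5, 8, 12)
  P7: need (4, 2, 2) fits (5, 8, 12); releases (0, 0, 1), pool now (5, 8, 13)


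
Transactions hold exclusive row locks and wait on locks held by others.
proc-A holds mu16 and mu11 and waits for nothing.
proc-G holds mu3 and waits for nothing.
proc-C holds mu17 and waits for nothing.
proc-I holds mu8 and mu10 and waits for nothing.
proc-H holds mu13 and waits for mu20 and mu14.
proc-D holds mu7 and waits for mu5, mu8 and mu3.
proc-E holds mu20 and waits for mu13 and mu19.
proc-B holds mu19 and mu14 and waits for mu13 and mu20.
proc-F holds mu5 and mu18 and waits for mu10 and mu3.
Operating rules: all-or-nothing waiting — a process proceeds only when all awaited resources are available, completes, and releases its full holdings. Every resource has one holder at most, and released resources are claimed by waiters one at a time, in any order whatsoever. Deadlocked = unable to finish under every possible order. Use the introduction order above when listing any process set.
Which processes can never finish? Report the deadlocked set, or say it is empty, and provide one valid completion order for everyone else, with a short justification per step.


Deadlocked: proc-H, proc-E and proc-B.
Key observation: nobody on the ring proc-H -> proc-E -> proc-H can start until another member finishes, which never happens; proc-B is caught in further circular waits.
One completion order for the rest: proc-G, proc-I, proc-F, proc-D, proc-A, proc-C.
Check, step by step:
  proc-G waits on nothing -> runs at once and releases mu3
  proc-I waits on nothing -> runs at once and releases mu8 and mu10
  proc-F: everything it awaited (mu10 and mu3) is free; runs, freeing mu5 and mu18
  proc-D: everything it awaited (mu5, mu8 and mu3) is free; runs, freeing mu7
  proc-A waits on nothing -> runs at once and releases mu16 and mu11
  proc-C waits on nothing -> runs at once and releases mu17


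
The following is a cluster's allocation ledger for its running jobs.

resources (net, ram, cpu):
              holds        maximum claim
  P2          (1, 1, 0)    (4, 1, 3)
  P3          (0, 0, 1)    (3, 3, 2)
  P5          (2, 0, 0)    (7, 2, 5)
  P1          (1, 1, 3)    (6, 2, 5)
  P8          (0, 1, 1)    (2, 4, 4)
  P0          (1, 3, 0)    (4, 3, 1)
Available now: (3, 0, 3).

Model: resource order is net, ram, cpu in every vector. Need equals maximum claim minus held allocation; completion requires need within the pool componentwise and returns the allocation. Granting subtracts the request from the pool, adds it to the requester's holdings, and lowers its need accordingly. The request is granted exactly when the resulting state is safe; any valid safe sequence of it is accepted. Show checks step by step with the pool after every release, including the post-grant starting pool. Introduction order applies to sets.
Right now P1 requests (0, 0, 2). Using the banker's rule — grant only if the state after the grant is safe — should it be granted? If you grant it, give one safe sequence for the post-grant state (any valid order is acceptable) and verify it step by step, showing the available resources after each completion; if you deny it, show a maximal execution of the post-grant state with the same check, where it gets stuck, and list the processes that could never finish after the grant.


DENY. Granting would leave the state unsafe.
Key observation: after P0, P3 the pool peaks at (4, 3, 2), and each blocked process is short somewhere: P2 on cpu; P5 on net, cpu; P1 on net; P8 on cpu.
On the post-grant state, P0, P3 is a maximal run — nothing extends it. Verifying each step:
  pool = (3, 0, 1)
  run P0 (needs (3, 0, 1), free (3, 0, 1)); after release of (1, 3, 0) the pool is (4, 3, 1)
  run P3 (needs (3, 3, 1), free (4, 3, 1)); after release of (0, 0, 1) the pool is (4, 3, 2)
  P2 still needs (3, 0, 3) but only (4, 3, 2) is free — short on cpu
  P5 still needs (5, 2, 5) but only (4, 3, 2) is free — short on net and cpu
  P1 still needs (5, 1, 0) but only (4, 3, 2) is free — short on net
  P8 still needs (2, 3, 3) but only (4, 3, 2) is free — short on cpu
Post-grant, the permanently blocked set is P2, P5, P1 and P8.


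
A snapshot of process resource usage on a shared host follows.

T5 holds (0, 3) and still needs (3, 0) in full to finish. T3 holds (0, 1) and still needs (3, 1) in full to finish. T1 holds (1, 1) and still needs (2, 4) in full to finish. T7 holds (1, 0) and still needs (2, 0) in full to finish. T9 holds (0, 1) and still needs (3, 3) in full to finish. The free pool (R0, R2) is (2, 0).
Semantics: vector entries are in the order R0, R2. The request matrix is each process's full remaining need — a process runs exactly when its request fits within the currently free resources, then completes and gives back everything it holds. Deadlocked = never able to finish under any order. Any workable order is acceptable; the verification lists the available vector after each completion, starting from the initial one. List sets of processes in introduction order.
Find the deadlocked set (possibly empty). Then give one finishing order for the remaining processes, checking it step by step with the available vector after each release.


Nothing here is deadlocked.
Key observation: the pool covers T7 at once, and every later process fits after earlier releases.
One completion order for the rest: T7, T5, T9, T3, T1. Verifying each step:
  pool = (2, 0)
  run T7 (needs (2, 0), free (2, 0)); after release of (1, 0) the pool is (3, 0)
  run T5 (needs (3, 0), free (3, 0)); after release of (0, 3) the pool is (3, 3)
  run T9 (needs (3, 3), free (3, 3)); after release of (0, 1) the pool is (3, 4)
  run T3 (needs (3, 1), free (3, 4)); after release of (0, 1) the pool is (3, 5)
  run T1 (needs (2, 4), free (3, 5)); after release of (1, 1) the pool is (4, 6)


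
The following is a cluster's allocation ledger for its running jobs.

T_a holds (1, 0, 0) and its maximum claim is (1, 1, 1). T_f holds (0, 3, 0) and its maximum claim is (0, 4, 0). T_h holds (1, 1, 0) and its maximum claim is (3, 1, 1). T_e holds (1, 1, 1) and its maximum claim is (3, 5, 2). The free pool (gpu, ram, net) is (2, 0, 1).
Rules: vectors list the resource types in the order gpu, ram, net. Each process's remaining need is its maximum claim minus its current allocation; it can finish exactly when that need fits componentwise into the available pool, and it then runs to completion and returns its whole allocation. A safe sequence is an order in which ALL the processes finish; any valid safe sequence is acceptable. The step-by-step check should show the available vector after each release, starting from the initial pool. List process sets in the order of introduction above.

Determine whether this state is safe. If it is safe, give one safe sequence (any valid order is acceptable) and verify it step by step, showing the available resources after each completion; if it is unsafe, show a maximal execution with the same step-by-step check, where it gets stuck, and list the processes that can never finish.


The state is SAFE; one workable sequence: T_h, T_f, T_e, T_a.
Key observation: T_h is the earliest step where a requested resource binds exactly: need (2, 0, 1), pool (2, 0, 1) at its turn.
Step-by-step check:
  pool = (2, 0, 1)
  T_h: need (2, 0, 1) fits (2, 0, 1); releases (1, 1, 0), pool now (3, 1, 1)
  T_f: need (0, 1, 0) fits (3, 1, 1); releases (0, 3, 0), pool now (3, 4, 1)
  T_e: need (2, 4, 1) fits (3, 4, 1); releases (1, 1, 1), pool now (4, 5, 2)
  T_a: need (0, 1, 1) fits (4, 5, 2); releases (1, 0, 0), pool now (5, 5, 2)


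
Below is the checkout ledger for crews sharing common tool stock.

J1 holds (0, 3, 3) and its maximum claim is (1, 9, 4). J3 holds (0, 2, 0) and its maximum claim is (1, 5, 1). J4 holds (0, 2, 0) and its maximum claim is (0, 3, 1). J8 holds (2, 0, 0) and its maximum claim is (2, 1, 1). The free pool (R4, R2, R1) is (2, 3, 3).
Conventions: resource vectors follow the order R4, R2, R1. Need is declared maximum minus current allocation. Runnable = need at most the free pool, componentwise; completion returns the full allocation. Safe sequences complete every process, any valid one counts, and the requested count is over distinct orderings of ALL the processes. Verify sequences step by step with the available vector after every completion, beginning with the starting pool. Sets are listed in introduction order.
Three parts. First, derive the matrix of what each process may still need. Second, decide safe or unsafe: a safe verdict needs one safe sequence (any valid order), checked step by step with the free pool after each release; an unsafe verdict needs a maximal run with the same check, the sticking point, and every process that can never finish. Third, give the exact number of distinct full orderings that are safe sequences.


(1) Remaining need (order R4, R2, R1):
  J1: (1, 6, 1)
  J3: (1, 3, 1)
  J4: (0, 1, 1)
  J8: (0, 1, 1)
(2) The state is SAFE; one workable sequence: J3, J8, J4, J1.
Key observation: the order's first zero-slack moment is J3 ((1, 3, 1) needed, (2, 3, 3) free — a requested resource with nothing to spare).
Verifying each step:
  pool = (2, 3, 3)
  J3: need (1, 3, 1) fits (2, 3, 3); releases (0, 2, 0), pool now (2, 5, 3)
  J8: need (0, 1, 1) fits (2, 5, 3); releases (2, 0, 0), pool now (4, 5, 3)
  J4: need (0, 1, 1) fits (4, 5, 3); releases (0, 2, 0), pool now (4, 7, 3)
  J1: need (1, 6, 1) fits (4, 7, 3); releases (0, 3, 3), pool now (4, 10, 6)
(3) Precisely 8 of the possible complete orderings are safe sequences.


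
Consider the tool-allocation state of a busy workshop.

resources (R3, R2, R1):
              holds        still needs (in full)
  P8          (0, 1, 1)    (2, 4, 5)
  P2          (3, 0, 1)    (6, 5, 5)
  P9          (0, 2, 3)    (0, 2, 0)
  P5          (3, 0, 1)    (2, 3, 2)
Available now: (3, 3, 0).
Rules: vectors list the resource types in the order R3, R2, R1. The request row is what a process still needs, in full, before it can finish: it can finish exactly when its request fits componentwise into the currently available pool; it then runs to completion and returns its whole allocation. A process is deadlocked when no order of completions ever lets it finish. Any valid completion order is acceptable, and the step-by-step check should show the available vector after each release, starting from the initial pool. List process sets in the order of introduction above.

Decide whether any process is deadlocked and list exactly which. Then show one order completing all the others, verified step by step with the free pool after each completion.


Deadlocked: P8 and P2.
Key observation: P9, P5 can finish, but then (6, 5, 4) is all there is, and the blocked group's R1 demands exceed it.
A valid finishing order for the others: P9, P5. Step-by-step check:
  pool = (3, 3, 0)
  P9 needs (0, 2, 0) <= (3, 3, 0) -> finishes; pool += (0, 2, 3) = (3, 5, 3)
  P5 needs (2, 3, 2) <= (3, 5, 3) -> finishes; pool += (3, 0, 1) = (6, 5, 4)
The stuck group stays short no matter what:
  P8 still needs (2, 4, 5) but only (6, 5, 4) is free — short on R1
  P2 still needs (6, 5, 5) but only (6, 5, 4) is free — short on R1


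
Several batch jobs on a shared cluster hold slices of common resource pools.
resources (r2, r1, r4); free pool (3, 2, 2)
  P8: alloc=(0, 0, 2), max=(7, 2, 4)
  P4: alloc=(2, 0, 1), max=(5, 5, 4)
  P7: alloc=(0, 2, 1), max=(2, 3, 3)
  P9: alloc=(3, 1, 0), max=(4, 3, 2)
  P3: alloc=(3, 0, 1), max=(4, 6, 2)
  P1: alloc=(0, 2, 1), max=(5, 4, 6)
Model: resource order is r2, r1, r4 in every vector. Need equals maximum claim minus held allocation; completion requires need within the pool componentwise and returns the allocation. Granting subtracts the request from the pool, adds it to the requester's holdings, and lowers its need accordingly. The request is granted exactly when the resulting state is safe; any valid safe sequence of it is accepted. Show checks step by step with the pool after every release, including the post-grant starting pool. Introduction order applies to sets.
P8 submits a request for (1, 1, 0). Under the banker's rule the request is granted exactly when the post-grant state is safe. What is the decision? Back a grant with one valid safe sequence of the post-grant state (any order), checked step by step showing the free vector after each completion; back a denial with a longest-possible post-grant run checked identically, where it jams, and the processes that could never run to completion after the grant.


DENY — the pretend-granted state is unsafe.
Key observation: after P7, P9 the pool peaks at (5, 4, 3), and each blocked process is short somewhere: P8 on r2; P4 on r1; P3 on r1; P1 on r4.
After a pretend grant, a maximal execution: P7, P9 — then nothing else fits. Walking it through:
  pool = (2, 1, 2)
  run P7 (needs (2, 1, 2), free (2, 1, 2)); after release of (0, 2, 1) the pool is (2, 3, 3)
  run P9 (needs (1, 2, 2), free (2, 3, 3)); after release of (3, 1, 0) the pool is (5, 4, 3)
  P8 still needs (6, 1, 2) but only (5, 4, 3) is free — short on r2
  P4 still needs (3, 5, 3) but only (5, 4, 3) is free — short on r1
  P3 still needs (1, 6, 1) but only (5, 4, 3) is free — short on r1
  P1 still needs (5, 2, 5) but only (5, 4, 3) is free — short on r4
Processes that could never finish after the grant: P8, P4, P3 and P1.


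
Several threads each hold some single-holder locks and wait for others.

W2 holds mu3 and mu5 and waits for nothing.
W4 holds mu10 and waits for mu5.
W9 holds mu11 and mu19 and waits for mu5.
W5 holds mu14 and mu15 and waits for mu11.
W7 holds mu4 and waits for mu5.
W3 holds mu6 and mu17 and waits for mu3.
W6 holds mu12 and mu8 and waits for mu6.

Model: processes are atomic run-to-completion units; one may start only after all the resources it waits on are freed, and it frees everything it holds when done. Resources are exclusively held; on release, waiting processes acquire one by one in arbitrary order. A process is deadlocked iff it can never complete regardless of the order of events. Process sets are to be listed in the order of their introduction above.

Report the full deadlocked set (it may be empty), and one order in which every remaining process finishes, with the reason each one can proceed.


The deadlocked set is empty.
Key observation: the wait graph is acyclic; completion cascades from the unblocked processes through everyone else.
A valid finishing order for the others: W2, W3, W4, W9, W5, W6, W7.
Check, step by step:
  W2: no waits; runs immediately, freeing mu3 and mu5
  run W3 (all its waits — mu3 — are resolved); releases mu6 and mu17
  run W4 (all its waits — mu5 — are resolved); releases mu10
  run W9 (all its waits — mu5 — are resolved); releases mu11 and mu19
  run W5 (all its waits — mu11 — are resolved); releases mu14 and mu15
  run W6 (all its waits — mu6 — are resolved); releases mu12 and mu8
  run W7 (all its waits — mu5 — are resolved); releases mu4


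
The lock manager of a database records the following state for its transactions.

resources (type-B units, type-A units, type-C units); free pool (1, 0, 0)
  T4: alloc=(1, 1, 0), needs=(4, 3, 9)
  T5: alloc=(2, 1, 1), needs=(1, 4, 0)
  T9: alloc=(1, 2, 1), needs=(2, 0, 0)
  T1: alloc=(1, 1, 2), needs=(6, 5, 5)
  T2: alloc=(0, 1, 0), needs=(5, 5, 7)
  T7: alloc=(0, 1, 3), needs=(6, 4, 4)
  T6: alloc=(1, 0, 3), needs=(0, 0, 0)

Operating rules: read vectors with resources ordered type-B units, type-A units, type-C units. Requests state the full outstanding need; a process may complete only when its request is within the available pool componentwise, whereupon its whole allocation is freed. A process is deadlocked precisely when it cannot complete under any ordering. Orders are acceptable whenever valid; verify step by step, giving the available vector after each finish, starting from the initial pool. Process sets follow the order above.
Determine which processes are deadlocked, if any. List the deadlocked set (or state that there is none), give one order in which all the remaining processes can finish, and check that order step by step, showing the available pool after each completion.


The deadlocked set is T4, T5, T1, T2 and T7.
Key observation: once T6, T9 finish, the pool peaks at (3, 2, 4) — and every remaining process still needs more type-A units than that.
The rest can finish in the order T6, T9. Verifying each step:
  pool = (1, 0, 0)
  T6: need (0, 0, 0) fits (1, 0, 0); releases (1, 0, 3), pool now (2, 0, 3)
  T9: need (2, 0, 0) fits (2, 0, 3); releases (1, 2, 1), pool now (3, 2, 4)
The stuck group stays short no matter what:
  T4 still needs (4, 3, 9) but only (3, 2, 4) is free — short on type-B units, type-A units and type-C units
  T5 still needs (1, 4, 0) but only (3, 2, 4) is free — short on type-A units
  T1 still needs (6, 5, 5) but only (3, 2, 4) is free — short on type-B units, type-A units and type-C units
  T2 still needs (5, 5, 7) but only (3, 2, 4) is free — short on type-B units, type-A units and type-C units
  T7 still needs (6, 4, 4) but only (3, 2, 4) is free — short on type-B units and type-A units


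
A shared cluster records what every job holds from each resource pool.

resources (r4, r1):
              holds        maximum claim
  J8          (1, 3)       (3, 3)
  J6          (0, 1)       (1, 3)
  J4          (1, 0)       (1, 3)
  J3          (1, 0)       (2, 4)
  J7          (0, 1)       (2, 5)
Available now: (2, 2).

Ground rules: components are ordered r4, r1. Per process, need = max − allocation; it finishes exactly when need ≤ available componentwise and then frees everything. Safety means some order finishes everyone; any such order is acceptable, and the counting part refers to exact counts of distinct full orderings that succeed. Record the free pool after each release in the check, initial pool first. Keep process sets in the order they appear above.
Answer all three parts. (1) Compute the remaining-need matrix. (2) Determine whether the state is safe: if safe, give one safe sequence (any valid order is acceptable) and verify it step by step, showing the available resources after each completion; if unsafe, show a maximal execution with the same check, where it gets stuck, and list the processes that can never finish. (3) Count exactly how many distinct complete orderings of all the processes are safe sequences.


(1) Remaining need (order r4, r1):
  J8: (2, 0)
  J6: (1, 2)
  J4: (0, 3)
  J3: (1, 4)
  J7: (2, 4)
(2) The state is SAFE; one workable sequence: J6, J8, J4, J3, J7.
Key observation: J6 marks the first exact bind of the order: its need (1, 2) fits the free (2, 2) with zero slack on a requested resource.
Check, step by step:
  pool = (2, 2)
  J6 needs (1, 2) <= (2, 2) -> finishes; pool += (0, 1) = (2, 3)
  J8 needs (2, 0) <= (2, 3) -> finishes; pool += (1, 3) = (3, 6)
  J4 needs (0, 3) <= (3, 6) -> finishes; pool += (1, 0) = (4, 6)
  J3 needs (1, 4) <= (4, 6) -> finishes; pool += (1, 0) = (5, 6)
  J7 needs (2, 4) <= (5, 6) -> finishes; pool += (0, 1) = (5, 7)
(3) Precisely 32 of the possible complete orderings are safe sequences.


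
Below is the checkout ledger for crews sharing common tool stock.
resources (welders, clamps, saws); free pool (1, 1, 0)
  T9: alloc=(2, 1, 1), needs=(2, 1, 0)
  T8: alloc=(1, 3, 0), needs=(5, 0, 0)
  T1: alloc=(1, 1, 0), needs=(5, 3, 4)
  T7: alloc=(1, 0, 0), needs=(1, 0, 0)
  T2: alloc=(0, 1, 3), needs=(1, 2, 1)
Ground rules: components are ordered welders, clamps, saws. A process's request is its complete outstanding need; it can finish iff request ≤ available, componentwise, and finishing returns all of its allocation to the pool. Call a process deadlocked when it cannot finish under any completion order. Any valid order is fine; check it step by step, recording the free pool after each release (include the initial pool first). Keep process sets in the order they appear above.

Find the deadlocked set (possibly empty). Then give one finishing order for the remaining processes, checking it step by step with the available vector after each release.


Deadlocked: T8 and T1.
Key observation: no order helps: past T7, T9, T2, the free pool tops out at (4, 3, 4), below what each blocked process needs in welders.
A valid finishing order for the others: T7, T9, T2. Verifying each step:
  pool = (1, 1, 0)
  run T7 (needs (1, 0, 0), free (1, 1, 0)); after release of (1, 0, 0) the pool is (2, 1, 0)
  run T9 (needs (2, 1, 0), free (2, 1, 0)); after release of (2, 1, 1) the pool is (4, 2, 1)
  run T2 (needs (1, 2, 1), free (4, 2, 1)); after release of (0, 1, 3) the pool is (4, 3, 4)
None of the blocked processes ever fits:
  T8 still needs (5, 0, 0) but only (4, 3, 4) is free — short on welders
  T1 still needs (5, 3, 4) but only (4, 3, 4) is free — short on welders


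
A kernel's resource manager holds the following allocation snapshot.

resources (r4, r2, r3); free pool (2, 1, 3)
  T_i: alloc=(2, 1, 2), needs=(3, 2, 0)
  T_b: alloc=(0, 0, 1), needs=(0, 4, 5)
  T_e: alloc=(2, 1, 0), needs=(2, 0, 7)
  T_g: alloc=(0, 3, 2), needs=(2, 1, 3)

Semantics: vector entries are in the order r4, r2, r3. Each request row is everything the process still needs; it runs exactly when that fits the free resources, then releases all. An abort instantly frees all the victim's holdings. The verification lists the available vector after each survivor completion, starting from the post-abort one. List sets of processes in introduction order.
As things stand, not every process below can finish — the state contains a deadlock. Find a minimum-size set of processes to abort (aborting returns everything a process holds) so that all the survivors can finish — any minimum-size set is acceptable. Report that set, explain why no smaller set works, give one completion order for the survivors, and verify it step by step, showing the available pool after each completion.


The answer: abort T_e.
Key observation: no ordering could ever have run T_i before the abort of T_e; with (2, 1, 0) back in the pool it fits at step 3.
Minimality: the empty abort set fails — the state is deadlocked as it stands.
The survivors complete as T_g, T_b, T_i. Step-by-step check (starting from the post-abort pool):
  pool = (4, 2, 3)
  T_g needs (2, 1, 3) <= (4, 2, 3) -> finishes; pool += (0, 3, 2) = (4, 5, 5)
  T_b needs (0, 4, 5) <= (4, 5, 5) -> finishes; pool += (0, 0, 1) = (4, 5, 6)
  T_i needs (3, 2, 0) <= (4, 5, 6) -> finishes; pool += (2, 1, 2) = (6, 6, 8)


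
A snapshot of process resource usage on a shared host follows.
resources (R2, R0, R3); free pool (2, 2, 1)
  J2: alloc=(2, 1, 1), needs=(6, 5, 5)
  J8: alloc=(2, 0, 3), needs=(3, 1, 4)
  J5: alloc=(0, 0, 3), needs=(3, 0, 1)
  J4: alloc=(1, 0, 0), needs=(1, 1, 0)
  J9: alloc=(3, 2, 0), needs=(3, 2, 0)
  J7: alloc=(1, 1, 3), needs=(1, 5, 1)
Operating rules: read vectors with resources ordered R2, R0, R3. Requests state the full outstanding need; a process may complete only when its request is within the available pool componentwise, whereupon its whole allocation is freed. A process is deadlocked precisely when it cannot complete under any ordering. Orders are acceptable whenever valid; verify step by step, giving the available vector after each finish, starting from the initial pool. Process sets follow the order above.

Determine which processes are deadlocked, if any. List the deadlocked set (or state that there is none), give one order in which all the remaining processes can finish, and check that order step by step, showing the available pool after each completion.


Deadlocked: J2 and J7.
Key observation: J4, J5, J9, J8 can finish, but then (8, 4, 7) is all there is, and the blocked group's R0 demands exceed it.
A valid finishing order for the others: J4, J5, J9, J8. Step-by-step check:
  pool = (2, 2, 1)
  J4: need (1, 1, 0) fits (2, 2, 1); releases (1, 0, 0), pool now (3, 2, 1)
  J5: need (3, 0, 1) fits (3, 2, 1); releases (0, 0, 3), pool now (3, 2, 4)
  J9: need (3, 2, 0) fits (3, 2, 4); releases (3, 2, 0), pool now (6, 4, 4)
  J8: need (3, 1, 4) fits (6, 4, 4); releases (2, 0, 3), pool now (8, 4, 7)
The stuck group stays short no matter what:
  blocked: J2 wants (6, 5, 5), pool (8, 4, 7) — not enough R0
  blocked: J7 wants (1, 5, 1), pool (8, 4, 7) — not enough R0


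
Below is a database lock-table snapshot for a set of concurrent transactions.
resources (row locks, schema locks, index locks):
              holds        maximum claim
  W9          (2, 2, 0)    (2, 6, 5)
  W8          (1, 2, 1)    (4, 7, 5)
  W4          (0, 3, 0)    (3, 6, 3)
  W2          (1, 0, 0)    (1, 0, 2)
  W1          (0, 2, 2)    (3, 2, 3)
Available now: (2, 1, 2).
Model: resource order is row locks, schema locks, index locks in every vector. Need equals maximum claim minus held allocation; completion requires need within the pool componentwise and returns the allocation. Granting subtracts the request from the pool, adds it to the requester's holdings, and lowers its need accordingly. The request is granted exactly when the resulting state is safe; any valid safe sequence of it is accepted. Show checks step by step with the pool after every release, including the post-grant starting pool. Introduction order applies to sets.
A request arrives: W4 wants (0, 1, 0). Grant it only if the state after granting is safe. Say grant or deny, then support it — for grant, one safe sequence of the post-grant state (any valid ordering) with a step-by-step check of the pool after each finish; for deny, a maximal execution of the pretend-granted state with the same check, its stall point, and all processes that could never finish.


GRANT — the state after the grant stays safe, e.g. via W2, W1, W4, W8, W9.
Key observation: (2, 0, 2) free after granting still covers W2 first, and each release covers the next.
Verifying the post-grant state step by step:
  pool = (2, 0, 2)
  W2 needs (0, 0, 2) <= (2, 0, 2) -> finishes; pool += (1, 0, 0) = (3, 0, 2)
  W1 needs (3, 0, 1) <= (3, 0, 2) -> finishes; pool += (0, 2, 2) = (3, 2, 4)
  W4 needs (3, 2, 3) <= (3, 2, 4) -> finishes; pool += (0, 4, 0) = (3, 6, 4)
  W8 needs (3, 5, 4) <= (3, 6, 4) -> finishes; pool += (1, 2, 1) = (4, 8, 5)
  W9 needs (0, 4, 5) <= (4, 8, 5) -> finishes; pool += (2, 2, 0) = (6, 10, 5)


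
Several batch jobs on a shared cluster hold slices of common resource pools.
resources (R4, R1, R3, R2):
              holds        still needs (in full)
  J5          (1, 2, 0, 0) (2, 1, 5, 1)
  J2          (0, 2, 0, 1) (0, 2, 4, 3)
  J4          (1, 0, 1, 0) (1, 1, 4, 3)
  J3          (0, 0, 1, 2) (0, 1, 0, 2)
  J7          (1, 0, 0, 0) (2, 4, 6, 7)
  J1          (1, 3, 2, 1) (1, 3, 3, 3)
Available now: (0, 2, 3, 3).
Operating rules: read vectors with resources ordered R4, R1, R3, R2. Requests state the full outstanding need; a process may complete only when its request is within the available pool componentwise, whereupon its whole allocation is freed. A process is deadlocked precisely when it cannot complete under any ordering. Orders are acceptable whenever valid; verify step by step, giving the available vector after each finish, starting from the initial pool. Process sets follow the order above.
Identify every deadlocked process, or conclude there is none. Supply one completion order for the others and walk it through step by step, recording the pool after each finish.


The deadlocked set is J5, J4, J7 and J1.
Key observation: the wall is R4: completing J3, J2 brings the pool only to (0, 4, 4, 6), and all the rest need more.
A valid finishing order for the others: J3, J2. Step-by-step check:
  pool = (0, 2, 3, 3)
  run J3 (needs (0, 1, 0, 2), free (0, 2, 3, 3)); after release of (0, 0, 1, 2) the pool is (0, 2, 4, 5)
  run J2 (needs (0, 2, 4, 3), free (0, 2, 4, 5)); after release of (0, 2, 0, 1) the pool is (0, 4, 4, 6)
The blocked processes can never fit:
  blocked: J5 wants (2, 1, 5, 1), pool (0, 4, 4, 6) — not enough R4 and R3
  blocked: J4 wants (1, 1, 4, 3), pool (0, 4, 4, 6) — not enough R4
  blocked: J7 wants (2, 4, 6, 7), pool (0, 4, 4, 6) — not enough R4, R3 and R2
  blocked: J1 wants (1, 3, 3, 3), pool (0, 4, 4, 6) — not enough R4


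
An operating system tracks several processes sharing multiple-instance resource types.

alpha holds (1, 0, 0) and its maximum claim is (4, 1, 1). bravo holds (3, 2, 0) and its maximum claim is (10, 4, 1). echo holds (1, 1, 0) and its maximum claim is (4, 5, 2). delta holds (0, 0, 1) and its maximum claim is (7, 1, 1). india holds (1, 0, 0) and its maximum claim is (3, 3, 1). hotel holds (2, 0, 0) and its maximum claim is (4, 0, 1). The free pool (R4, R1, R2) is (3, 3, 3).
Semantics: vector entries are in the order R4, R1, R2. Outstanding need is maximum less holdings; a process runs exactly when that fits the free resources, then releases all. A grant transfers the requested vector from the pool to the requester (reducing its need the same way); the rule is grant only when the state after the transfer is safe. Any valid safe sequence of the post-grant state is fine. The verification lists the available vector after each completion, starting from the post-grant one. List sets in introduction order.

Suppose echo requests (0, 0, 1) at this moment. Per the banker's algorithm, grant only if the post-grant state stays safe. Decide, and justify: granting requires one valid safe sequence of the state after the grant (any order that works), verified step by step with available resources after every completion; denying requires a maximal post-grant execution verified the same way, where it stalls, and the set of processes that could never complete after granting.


GRANT: granting preserves safety; a valid post-grant sequence is hotel, alpha, india, bravo, echo, delta.
Key observation: the transfer keeps a workable pool ((3, 3, 2)); hotel starts the safe sequence.
Step-by-step check of the post-grant state:
  pool = (3, 3, 2)
  hotel needs (2, 0, 1) <= (3, 3, 2) -> finishes; pool += (2, 0, 0) = (5, 3, 2)
  alpha needs (3, 1, 1) <= (5, 3, 2) -> finishes; pool += (1, 0, 0) = (6, 3, 2)
  india needs (2, 3, 1) <= (6, 3, 2) -> finishes; pool += (1, 0, 0) = (7, 3, 2)
  bravo needs (7, 2, 1) <= (7, 3, 2) -> finishes; pool += (3, 2, 0) = (10, 5, 2)
  echo needs (3, 4, 1) <= (10, 5, 2) -> finishes; pool += (1, 1, 1) = (11, 6, 3)
  delta needs (7, 1, 0) <= (11, 6, 3) -> finishes; pool += (0, 0, 1) = (11, 6, 4)


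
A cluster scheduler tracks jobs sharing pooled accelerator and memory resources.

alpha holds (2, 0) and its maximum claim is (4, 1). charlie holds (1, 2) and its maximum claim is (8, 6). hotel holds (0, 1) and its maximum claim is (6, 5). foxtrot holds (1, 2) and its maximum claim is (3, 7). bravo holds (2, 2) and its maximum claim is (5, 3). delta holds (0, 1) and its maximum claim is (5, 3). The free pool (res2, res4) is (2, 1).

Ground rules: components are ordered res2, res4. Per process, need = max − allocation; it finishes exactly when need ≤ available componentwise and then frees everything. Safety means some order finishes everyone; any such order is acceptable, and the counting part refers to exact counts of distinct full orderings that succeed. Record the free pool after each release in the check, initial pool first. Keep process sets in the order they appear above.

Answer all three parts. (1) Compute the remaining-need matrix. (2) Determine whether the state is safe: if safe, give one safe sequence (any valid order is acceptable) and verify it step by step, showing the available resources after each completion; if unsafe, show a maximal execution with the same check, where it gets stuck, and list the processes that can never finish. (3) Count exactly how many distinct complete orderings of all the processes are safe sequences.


(1) Outstanding need per process (order res2, res4):
  alpha: (2, 1)
  charlie: (7, 4)
  hotel: (6, 4)
  foxtrot: (2, 5)
  bravo: (3, 1)
  delta: (5, 2)
(2) SAFE, for example via the order alpha, bravo, delta, hotel, foxtrot, charlie.
Key observation: reading the order forward, alpha is the first process whose need (2, 1) meets the free pool (2, 1) exactly on a resource it requests.
Walking it through:
  pool = (2, 1)
  run alpha (needs (2, 1), free (2, 1)); after release of (2, 0) the pool is (4, 1)
  run bravo (needs (3, 1), free (4, 1)); after release of (2, 2) the pool is (6, 3)
  run delta (needs (5, 2), free (6, 3)); after release of (0, 1) the pool is (6, 4)
  run hotel (needs (6, 4), free (6, 4)); after release of (0, 1) the pool is (6, 5)
  run foxtrot (needs (2, 5), free (6, 5)); after release of (1, 2) the pool is (7, 7)
  run charlie (needs (7, 4), free (7, 7)); after release of (1, 2) the pool is (8, 9)
(3) Exactly 1 of the possible complete orderings is a safe sequence.


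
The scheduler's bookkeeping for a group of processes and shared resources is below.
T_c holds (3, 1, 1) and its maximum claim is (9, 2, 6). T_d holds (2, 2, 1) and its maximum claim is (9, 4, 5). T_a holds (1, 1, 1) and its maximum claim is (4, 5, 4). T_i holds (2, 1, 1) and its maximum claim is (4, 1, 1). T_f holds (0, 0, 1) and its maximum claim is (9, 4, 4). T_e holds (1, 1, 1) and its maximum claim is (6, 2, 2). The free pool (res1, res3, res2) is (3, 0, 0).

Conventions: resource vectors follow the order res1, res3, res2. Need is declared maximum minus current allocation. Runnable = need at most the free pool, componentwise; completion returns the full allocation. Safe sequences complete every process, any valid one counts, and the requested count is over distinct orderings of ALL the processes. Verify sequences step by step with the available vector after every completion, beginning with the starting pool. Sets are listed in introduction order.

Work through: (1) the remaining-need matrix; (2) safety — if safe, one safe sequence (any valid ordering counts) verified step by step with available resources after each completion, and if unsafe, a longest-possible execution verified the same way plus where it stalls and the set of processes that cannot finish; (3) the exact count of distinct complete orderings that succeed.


(1) Need matrix, components ordered res1, res3, res2:
  T_c: (6, 1, 5)
  T_d: (7, 2, 4)
  T_a: (3, 4, 3)
  T_i: (2, 0, 0)
  T_f: (9, 4, 3)
  T_e: (5, 1, 1)
(2) UNSAFE.
Key observation: the wall is res2: completing T_i, T_e brings the pool only to (6, 2, 2), and all the rest need more.
Going as far as possible: T_i, T_e; after that, nothing fits. Walking it through:
  pool = (3, 0, 0)
  T_i needs (2, 0, 0) <= (3, 0, 0) -> finishes; pool += (2, 1, 1) = (5, 1, 1)
  T_e needs (5, 1, 1) <= (5, 1, 1) -> finishes; pool += (1, 1, 1) = (6, 2, 2)
  blocked: T_c wants (6, 1, 5), pool (6, 2, 2) — not enough res2
  blocked: T_d wants (7, 2, 4), pool (6, 2, 2) — not enough res1 and res2
  blocked: T_a wants (3, 4, 3), pool (6, 2, 2) — not enough res3 and res2
  blocked: T_f wants (9, 4, 3), pool (6, 2, 2) — not enough res1, res3 and res2
Processes that can never finish: T_c, T_d, T_a and T_f.
(3) Precisely 0 of the possible complete orderings are safe sequences.
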